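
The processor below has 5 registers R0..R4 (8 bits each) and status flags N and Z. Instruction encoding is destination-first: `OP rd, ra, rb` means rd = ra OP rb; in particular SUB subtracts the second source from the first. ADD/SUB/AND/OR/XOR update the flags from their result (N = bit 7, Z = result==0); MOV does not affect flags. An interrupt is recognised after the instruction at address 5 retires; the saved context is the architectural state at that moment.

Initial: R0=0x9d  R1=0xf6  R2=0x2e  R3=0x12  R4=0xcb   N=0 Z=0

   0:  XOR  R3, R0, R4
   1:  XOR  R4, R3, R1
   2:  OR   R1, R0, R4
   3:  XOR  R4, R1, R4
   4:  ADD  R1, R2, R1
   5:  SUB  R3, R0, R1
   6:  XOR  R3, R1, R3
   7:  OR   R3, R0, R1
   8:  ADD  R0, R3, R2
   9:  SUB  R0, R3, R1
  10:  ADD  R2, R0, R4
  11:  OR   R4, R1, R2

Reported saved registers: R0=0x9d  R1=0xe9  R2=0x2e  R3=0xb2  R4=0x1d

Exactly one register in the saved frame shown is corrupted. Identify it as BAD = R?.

BAD = R1

after  0: R0=0x9d R1=0xf6 R2=0x2e R3=0x56 R4=0xcb  N=0 Z=0
after  1: R0=0x9d R1=0xf6 R2=0x2e R3=0x56 R4=0xa0  N=1 Z=0
after  2: R0=0x9d R1=0xbd R2=0x2e R3=0x56 R4=0xa0  N=1 Z=0
after  3: R0=0x9d R1=0xbd R2=0x2e R3=0x56 R4=0x1d  N=0 Z=0
after  4: R0=0x9d R1=0xeb R2=0x2e R3=0x56 R4=0x1d  N=1 Z=0
after  5: R0=0x9d R1=0xeb R2=0x2e R3=0xb2 R4=0x1d  N=1 Z=0
-- IRQ taken; context saved, return-PC = 6 --
mismatch: R1: reported 0xe9 vs actual 0xeb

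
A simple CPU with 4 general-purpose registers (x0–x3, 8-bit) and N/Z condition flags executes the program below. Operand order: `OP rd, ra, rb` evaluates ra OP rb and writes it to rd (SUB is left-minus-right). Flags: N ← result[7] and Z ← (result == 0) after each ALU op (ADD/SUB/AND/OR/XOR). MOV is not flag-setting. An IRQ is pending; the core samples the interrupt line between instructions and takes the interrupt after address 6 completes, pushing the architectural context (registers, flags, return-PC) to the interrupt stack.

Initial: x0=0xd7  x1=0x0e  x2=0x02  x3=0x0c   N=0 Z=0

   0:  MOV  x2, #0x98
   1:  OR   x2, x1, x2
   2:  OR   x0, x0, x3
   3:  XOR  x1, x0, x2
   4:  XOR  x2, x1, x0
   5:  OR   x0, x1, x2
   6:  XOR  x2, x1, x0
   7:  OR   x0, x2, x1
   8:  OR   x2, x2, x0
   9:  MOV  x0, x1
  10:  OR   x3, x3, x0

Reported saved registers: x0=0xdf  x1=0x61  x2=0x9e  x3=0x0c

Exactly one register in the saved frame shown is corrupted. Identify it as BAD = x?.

after  0: x0=0xd7 x1=0x0e x2=0x98 x3=0x0c  N=0 Z=0
after  1: x0=0xd7 x1=0x0e x2=0x9e x3=0x0c  N=1 Z=0
after  2: x0=0xdf x1=0x0e x2=0x9e x3=0x0c  N=1 Z=0
after  3: x0=0xdf x1=0x41 x2=0x9e x3=0x0c  N=0 Z=0
after  4: x0=0xdf x1=0x41 x2=0x9e x3=0x0c  N=1 Z=0
after  5: x0=0xdf x1=0x41 x2=0x9e x3=0x0c  N=1 Z=0
after  6: x0=0xdf x1=0x41 x2=0x9e x3=0x0c  N=1 Z=0
-- IRQ taken; context saved, return-PC = 7 --
mismatch: x1: reported 0x61 vs actual 0x41

BAD = x1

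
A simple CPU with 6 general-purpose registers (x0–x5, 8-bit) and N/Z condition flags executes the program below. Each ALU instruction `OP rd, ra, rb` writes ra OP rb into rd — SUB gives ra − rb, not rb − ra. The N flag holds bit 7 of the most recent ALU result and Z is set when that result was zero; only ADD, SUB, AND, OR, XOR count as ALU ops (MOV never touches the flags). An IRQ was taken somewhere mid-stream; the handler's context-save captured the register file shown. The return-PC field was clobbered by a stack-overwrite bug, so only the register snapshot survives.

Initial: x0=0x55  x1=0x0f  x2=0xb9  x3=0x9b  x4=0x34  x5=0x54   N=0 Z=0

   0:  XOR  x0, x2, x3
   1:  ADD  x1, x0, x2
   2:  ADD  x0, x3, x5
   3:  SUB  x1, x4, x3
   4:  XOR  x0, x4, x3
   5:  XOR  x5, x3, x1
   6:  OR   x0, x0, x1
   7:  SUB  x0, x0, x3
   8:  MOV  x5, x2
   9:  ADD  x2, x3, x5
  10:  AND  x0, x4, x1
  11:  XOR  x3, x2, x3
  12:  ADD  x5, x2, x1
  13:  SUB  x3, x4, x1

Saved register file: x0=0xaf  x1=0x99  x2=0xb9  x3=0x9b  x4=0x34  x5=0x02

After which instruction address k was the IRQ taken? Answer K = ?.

K = 5

after  0: x0=0x22 x1=0x0f x2=0xb9 x3=0x9b x4=0x34 x5=0x54  N=0 Z=0
after  1: x0=0x22 x1=0xdb x2=0xb9 x3=0x9b x4=0x34 x5=0x54  N=1 Z=0
after  2: x0=0xef x1=0xdb x2=0xb9 x3=0x9b x4=0x34 x5=0x54  N=1 Z=0
after  3: x0=0xef x1=0x99 x2=0xb9 x3=0x9b x4=0x34 x5=0x54  N=1 Z=0
after  4: x0=0xaf x1=0x99 x2=0xb9 x3=0x9b x4=0x34 x5=0x54  N=1 Z=0
after  5: x0=0xaf x1=0x99 x2=0xb9 x3=0x9b x4=0x34 x5=0x02  N=0 Z=0
-- IRQ taken; context saved, return-PC = 6 --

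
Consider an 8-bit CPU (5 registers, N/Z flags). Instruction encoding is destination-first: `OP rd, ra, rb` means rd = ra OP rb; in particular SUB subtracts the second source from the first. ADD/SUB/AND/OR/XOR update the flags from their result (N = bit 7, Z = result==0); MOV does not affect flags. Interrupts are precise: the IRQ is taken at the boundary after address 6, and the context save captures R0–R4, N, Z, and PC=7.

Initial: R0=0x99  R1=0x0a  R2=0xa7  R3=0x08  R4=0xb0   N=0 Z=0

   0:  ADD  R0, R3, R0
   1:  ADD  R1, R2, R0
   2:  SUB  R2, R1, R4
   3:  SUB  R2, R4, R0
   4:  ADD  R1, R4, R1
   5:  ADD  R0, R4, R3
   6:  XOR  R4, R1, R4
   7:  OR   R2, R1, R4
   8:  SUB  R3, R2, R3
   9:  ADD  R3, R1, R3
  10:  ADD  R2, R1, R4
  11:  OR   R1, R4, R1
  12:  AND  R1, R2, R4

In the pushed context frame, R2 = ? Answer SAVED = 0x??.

SAVED = 0x0f

after  0: R0=0xa1 R1=0x0a R2=0xa7 R3=0x08 R4=0xb0  N=1 Z=0
after  1: R0=0xa1 R1=0x48 R2=0xa7 R3=0x08 R4=0xb0  N=0 Z=0
after  2: R0=0xa1 R1=0x48 R2=0x98 R3=0x08 R4=0xb0  N=1 Z=0
after  3: R0=0xa1 R1=0x48 R2=0x0f R3=0x08 R4=0xb0  N=0 Z=0
after  4: R0=0xa1 R1=0xf8 R2=0x0f R3=0x08 R4=0xb0  N=1 Z=0
after  5: R0=0xb8 R1=0xf8 R2=0x0f R3=0x08 R4=0xb0  N=1 Z=0
after  6: R0=0xb8 R1=0xf8 R2=0x0f R3=0x08 R4=0x48  N=0 Z=0
-- IRQ taken; context saved, return-PC = 7 --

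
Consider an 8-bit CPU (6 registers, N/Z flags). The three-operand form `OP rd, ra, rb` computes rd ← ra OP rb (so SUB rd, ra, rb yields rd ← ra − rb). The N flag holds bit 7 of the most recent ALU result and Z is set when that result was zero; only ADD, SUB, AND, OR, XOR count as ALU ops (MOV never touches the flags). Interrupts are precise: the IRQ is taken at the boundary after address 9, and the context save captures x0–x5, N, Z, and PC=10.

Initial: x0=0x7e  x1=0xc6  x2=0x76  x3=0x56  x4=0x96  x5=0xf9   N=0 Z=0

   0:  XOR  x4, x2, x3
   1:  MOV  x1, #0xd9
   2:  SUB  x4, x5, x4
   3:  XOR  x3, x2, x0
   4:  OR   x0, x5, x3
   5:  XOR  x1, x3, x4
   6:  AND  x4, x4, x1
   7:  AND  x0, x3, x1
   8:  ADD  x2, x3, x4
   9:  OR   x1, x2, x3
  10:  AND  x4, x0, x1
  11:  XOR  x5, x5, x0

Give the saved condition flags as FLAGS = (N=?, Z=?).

FLAGS = (N=1, Z=0)

after  0: x0=0x7e x1=0xc6 x2=0x76 x3=0x56 x4=0x20 x5=0xf9  N=0 Z=0
after  1: x0=0x7e x1=0xd9 x2=0x76 x3=0x56 x4=0x20 x5=0xf9  N=0 Z=0
after  2: x0=0x7e x1=0xd9 x2=0x76 x3=0x56 x4=0xd9 x5=0xf9  N=1 Z=0
after  3: x0=0x7e x1=0xd9 x2=0x76 x3=0x08 x4=0xd9 x5=0xf9  N=0 Z=0
after  4: x0=0xf9 x1=0xd9 x2=0x76 x3=0x08 x4=0xd9 x5=0xf9  N=1 Z=0
after  5: x0=0xf9 x1=0xd1 x2=0x76 x3=0x08 x4=0xd9 x5=0xf9  N=1 Z=0
after  6: x0=0xf9 x1=0xd1 x2=0x76 x3=0x08 x4=0xd1 x5=0xf9  N=1 Z=0
after  7: x0=0x00 x1=0xd1 x2=0x76 x3=0x08 x4=0xd1 x5=0xf9  N=0 Z=1
after  8: x0=0x00 x1=0xd1 x2=0xd9 x3=0x08 x4=0xd1 x5=0xf9  N=1 Z=0
after  9: x0=0x00 x1=0xd9 x2=0xd9 x3=0x08 x4=0xd1 x5=0xf9  N=1 Z=0
-- IRQ taken; context saved, return-PC = 10 --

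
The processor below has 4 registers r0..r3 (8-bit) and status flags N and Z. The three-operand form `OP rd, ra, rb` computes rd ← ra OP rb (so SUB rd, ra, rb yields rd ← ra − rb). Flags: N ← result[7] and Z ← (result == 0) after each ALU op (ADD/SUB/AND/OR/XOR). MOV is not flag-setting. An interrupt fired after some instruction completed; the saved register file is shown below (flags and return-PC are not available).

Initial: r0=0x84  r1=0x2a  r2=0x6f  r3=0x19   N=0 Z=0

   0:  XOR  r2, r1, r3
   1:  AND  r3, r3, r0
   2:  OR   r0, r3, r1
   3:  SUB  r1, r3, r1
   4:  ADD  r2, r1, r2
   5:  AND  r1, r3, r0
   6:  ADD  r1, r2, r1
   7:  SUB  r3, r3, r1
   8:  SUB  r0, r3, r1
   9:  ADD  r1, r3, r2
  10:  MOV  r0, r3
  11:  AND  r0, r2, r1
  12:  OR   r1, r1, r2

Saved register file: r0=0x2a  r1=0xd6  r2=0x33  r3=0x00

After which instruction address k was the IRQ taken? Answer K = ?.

K = 3

after  0: r0=0x84 r1=0x2a r2=0x33 r3=0x19  N=0 Z=0
after  1: r0=0x84 r1=0x2a r2=0x33 r3=0x00  N=0 Z=1
after  2: r0=0x2a r1=0x2a r2=0x33 r3=0x00  N=0 Z=0
after  3: r0=0x2a r1=0xd6 r2=0x33 r3=0x00  N=1 Z=0
-- IRQ taken; context saved, return-PC = 4 --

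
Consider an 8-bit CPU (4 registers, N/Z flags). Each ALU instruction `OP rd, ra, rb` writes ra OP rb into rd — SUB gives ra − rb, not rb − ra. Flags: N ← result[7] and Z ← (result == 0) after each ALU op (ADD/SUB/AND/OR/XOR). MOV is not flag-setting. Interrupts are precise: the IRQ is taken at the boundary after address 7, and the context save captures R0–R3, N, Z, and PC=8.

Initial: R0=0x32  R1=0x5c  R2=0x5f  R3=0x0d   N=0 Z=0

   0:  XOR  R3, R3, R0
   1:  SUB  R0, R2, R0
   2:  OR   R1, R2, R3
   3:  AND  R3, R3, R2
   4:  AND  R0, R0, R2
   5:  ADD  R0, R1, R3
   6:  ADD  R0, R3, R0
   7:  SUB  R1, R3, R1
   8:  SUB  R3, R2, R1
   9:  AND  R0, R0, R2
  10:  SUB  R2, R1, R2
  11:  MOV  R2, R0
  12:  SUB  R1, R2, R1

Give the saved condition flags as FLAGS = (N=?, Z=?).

FLAGS = (N=1, Z=0)

after  0: R0=0x32 R1=0x5c R2=0x5f R3=0x3f  N=0 Z=0
after  1: R0=0x2d R1=0x5c R2=0x5f R3=0x3f  N=0 Z=0
after  2: R0=0x2d R1=0x7f R2=0x5f R3=0x3f  N=0 Z=0
after  3: R0=0x2d R1=0x7f R2=0x5f R3=0x1f  N=0 Z=0
after  4: R0=0x0d R1=0x7f R2=0x5f R3=0x1f  N=0 Z=0
after  5: R0=0x9e R1=0x7f R2=0x5f R3=0x1f  N=1 Z=0
after  6: R0=0xbd R1=0x7f R2=0x5f R3=0x1f  N=1 Z=0
after  7: R0=0xbd R1=0xa0 R2=0x5f R3=0x1f  N=1 Z=0
-- IRQ taken; context saved, return-PC = 8 --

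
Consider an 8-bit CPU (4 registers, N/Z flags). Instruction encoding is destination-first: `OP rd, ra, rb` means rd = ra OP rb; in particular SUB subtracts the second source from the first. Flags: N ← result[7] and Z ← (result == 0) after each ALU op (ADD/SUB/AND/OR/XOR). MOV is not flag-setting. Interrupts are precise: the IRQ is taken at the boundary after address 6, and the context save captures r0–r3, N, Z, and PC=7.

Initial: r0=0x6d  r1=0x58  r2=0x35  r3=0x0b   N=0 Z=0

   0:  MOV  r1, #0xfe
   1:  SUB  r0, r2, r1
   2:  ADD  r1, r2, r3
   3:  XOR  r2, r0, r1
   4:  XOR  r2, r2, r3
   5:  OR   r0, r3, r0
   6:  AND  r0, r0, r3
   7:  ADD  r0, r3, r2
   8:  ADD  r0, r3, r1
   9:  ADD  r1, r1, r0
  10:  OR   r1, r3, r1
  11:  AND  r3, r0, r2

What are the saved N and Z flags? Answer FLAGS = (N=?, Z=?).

after  0: r0=0x6d r1=0xfe r2=0x35 r3=0x0b  N=0 Z=0
after  1: r0=0x37 r1=0xfe r2=0x35 r3=0x0b  N=0 Z=0
after  2: r0=0x37 r1=0x40 r2=0x35 r3=0x0b  N=0 Z=0
after  3: r0=0x37 r1=0x40 r2=0x77 r3=0x0b  N=0 Z=0
after  4: r0=0x37 r1=0x40 r2=0x7c r3=0x0b  N=0 Z=0
after  5: r0=0x3f r1=0x40 r2=0x7c r3=0x0b  N=0 Z=0
after  6: r0=0x0b r1=0x40 r2=0x7c r3=0x0b  N=0 Z=0
-- IRQ taken; context saved, return-PC = 7 --

FLAGS = (N=0, Z=0)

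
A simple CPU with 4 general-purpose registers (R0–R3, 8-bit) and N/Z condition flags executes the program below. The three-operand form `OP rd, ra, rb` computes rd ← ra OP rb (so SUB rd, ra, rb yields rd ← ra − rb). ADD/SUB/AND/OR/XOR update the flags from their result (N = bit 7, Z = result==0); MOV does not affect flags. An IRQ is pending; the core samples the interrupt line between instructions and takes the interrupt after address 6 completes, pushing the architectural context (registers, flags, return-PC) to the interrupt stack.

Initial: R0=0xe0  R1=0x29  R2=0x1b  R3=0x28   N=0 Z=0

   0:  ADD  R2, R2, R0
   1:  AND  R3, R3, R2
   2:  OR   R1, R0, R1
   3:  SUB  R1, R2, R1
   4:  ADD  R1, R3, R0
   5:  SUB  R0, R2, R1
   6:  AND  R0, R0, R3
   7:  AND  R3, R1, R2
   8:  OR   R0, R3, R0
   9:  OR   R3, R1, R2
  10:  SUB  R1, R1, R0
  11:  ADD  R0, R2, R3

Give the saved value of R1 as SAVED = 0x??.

SAVED = 0x08

after  0: R0=0xe0 R1=0x29 R2=0xfb R3=0x28  N=1 Z=0
after  1: R0=0xe0 R1=0x29 R2=0xfb R3=0x28  N=0 Z=0
after  2: R0=0xe0 R1=0xe9 R2=0xfb R3=0x28  N=1 Z=0
after  3: R0=0xe0 R1=0x12 R2=0xfb R3=0x28  N=0 Z=0
after  4: R0=0xe0 R1=0x08 R2=0xfb R3=0x28  N=0 Z=0
after  5: R0=0xf3 R1=0x08 R2=0xfb R3=0x28  N=1 Z=0
after  6: R0=0x20 R1=0x08 R2=0xfb R3=0x28  N=0 Z=0
-- IRQ taken; context saved, return-PC = 7 --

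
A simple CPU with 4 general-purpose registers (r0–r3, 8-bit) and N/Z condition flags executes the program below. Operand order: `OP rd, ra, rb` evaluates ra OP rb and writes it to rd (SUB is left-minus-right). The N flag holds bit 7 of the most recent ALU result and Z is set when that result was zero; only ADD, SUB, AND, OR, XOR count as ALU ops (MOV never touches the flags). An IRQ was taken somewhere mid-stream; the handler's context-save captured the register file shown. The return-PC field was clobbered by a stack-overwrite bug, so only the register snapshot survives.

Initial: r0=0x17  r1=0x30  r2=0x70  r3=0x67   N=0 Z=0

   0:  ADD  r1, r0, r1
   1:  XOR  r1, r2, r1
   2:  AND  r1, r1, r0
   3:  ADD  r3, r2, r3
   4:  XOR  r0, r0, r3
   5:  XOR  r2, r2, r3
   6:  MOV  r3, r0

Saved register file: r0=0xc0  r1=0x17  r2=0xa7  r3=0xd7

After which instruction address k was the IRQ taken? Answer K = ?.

K = 5

after  0: r0=0x17 r1=0x47 r2=0x70 r3=0x67  N=0 Z=0
after  1: r0=0x17 r1=0x37 r2=0x70 r3=0x67  N=0 Z=0
after  2: r0=0x17 r1=0x17 r2=0x70 r3=0x67  N=0 Z=0
after  3: r0=0x17 r1=0x17 r2=0x70 r3=0xd7  N=1 Z=0
after  4: r0=0xc0 r1=0x17 r2=0x70 r3=0xd7  N=1 Z=0
after  5: r0=0xc0 r1=0x17 r2=0xa7 r3=0xd7  N=1 Z=0
-- IRQ taken; context saved, return-PC = 6 --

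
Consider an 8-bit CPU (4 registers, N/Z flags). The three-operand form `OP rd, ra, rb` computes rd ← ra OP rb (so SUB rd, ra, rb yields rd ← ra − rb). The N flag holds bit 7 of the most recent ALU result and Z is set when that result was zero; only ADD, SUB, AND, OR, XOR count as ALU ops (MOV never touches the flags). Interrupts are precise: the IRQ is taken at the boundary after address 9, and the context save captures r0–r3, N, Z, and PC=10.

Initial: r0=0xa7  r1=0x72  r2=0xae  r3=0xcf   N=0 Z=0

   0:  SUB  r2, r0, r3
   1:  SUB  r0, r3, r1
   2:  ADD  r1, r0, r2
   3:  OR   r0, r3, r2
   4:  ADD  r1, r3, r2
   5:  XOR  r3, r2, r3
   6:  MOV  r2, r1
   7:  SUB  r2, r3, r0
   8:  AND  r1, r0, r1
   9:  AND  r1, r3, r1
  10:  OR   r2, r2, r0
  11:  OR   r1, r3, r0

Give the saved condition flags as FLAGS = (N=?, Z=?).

FLAGS = (N=0, Z=0)

after  0: r0=0xa7 r1=0x72 r2=0xd8 r3=0xcf  N=1 Z=0
after  1: r0=0x5d r1=0x72 r2=0xd8 r3=0xcf  N=0 Z=0
after  2: r0=0x5d r1=0x35 r2=0xd8 r3=0xcf  N=0 Z=0
after  3: r0=0xdf r1=0x35 r2=0xd8 r3=0xcf  N=1 Z=0
after  4: r0=0xdf r1=0xa7 r2=0xd8 r3=0xcf  N=1 Z=0
after  5: r0=0xdf r1=0xa7 r2=0xd8 r3=0x17  N=0 Z=0
after  6: r0=0xdf r1=0xa7 r2=0xa7 r3=0x17  N=0 Z=0
after  7: r0=0xdf r1=0xa7 r2=0x38 r3=0x17  N=0 Z=0
after  8: r0=0xdf r1=0x87 r2=0x38 r3=0x17  N=1 Z=0
after  9: r0=0xdf r1=0x07 r2=0x38 r3=0x17  N=0 Z=0
-- IRQ taken; context saved, return-PC = 10 --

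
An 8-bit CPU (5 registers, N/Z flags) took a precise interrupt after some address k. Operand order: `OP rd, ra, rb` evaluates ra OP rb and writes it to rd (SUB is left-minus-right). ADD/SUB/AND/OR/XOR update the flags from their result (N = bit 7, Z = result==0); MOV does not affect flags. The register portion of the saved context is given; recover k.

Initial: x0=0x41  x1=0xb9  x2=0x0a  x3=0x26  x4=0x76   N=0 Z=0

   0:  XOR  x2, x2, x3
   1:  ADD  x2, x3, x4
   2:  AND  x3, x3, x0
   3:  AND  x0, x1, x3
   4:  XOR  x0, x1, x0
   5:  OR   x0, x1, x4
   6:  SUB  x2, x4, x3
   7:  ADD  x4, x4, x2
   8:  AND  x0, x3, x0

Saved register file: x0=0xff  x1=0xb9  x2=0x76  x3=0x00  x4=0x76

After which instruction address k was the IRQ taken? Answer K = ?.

K = 6

after  0: x0=0x41 x1=0xb9 x2=0x2c x3=0x26 x4=0x76  N=0 Z=0
after  1: x0=0x41 x1=0xb9 x2=0x9c x3=0x26 x4=0x76  N=1 Z=0
after  2: x0=0x41 x1=0xb9 x2=0x9c x3=0x00 x4=0x76  N=0 Z=1
after  3: x0=0x00 x1=0xb9 x2=0x9c x3=0x00 x4=0x76  N=0 Z=1
after  4: x0=0xb9 x1=0xb9 x2=0x9c x3=0x00 x4=0x76  N=1 Z=0
after  5: x0=0xff x1=0xb9 x2=0x9c x3=0x00 x4=0x76  N=1 Z=0
after  6: x0=0xff x1=0xb9 x2=0x76 x3=0x00 x4=0x76  N=0 Z=0
-- IRQ taken; context saved, return-PC = 7 --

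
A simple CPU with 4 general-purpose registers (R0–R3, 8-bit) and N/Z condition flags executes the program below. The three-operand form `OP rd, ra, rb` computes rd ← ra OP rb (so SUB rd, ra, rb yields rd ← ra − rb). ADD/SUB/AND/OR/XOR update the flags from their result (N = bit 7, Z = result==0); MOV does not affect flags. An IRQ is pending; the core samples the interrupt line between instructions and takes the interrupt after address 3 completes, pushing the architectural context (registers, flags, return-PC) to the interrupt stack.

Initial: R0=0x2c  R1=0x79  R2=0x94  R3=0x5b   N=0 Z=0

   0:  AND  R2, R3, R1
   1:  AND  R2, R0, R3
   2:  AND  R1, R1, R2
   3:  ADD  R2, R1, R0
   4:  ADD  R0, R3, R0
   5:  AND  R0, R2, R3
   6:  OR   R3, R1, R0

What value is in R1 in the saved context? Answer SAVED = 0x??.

after  0: R0=0x2c R1=0x79 R2=0x59 R3=0x5b  N=0 Z=0
after  1: R0=0x2c R1=0x79 R2=0x08 R3=0x5b  N=0 Z=0
after  2: R0=0x2c R1=0x08 R2=0x08 R3=0x5b  N=0 Z=0
after  3: R0=0x2c R1=0x08 R2=0x34 R3=0x5b  N=0 Z=0
-- IRQ taken; context saved, return-PC = 4 --

SAVED = 0x08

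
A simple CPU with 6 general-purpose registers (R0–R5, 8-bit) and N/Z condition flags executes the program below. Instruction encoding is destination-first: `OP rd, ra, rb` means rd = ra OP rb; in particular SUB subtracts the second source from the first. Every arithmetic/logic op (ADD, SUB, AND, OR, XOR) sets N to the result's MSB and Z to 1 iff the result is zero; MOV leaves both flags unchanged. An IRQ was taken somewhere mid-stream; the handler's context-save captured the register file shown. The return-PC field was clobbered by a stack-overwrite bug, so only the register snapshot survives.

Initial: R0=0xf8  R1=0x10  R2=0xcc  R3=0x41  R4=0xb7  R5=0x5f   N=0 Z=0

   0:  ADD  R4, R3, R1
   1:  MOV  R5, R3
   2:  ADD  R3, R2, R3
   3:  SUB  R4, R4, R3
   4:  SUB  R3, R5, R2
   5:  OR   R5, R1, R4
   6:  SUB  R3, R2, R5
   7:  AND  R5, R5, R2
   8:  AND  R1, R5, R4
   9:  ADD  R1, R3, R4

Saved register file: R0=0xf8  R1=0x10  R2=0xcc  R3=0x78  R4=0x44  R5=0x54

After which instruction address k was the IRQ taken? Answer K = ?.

K = 6

after  0: R0=0xf8 R1=0x10 R2=0xcc R3=0x41 R4=0x51 R5=0x5f  N=0 Z=0
after  1: R0=0xf8 R1=0x10 R2=0xcc R3=0x41 R4=0x51 R5=0x41  N=0 Z=0
after  2: R0=0xf8 R1=0x10 R2=0xcc R3=0x0d R4=0x51 R5=0x41  N=0 Z=0
after  3: R0=0xf8 R1=0x10 R2=0xcc R3=0x0d R4=0x44 R5=0x41  N=0 Z=0
after  4: R0=0xf8 R1=0x10 R2=0xcc R3=0x75 R4=0x44 R5=0x41  N=0 Z=0
after  5: R0=0xf8 R1=0x10 R2=0xcc R3=0x75 R4=0x44 R5=0x54  N=0 Z=0
after  6: R0=0xf8 R1=0x10 R2=0xcc R3=0x78 R4=0x44 R5=0x54  N=0 Z=0
-- IRQ taken; context saved, return-PC = 7 --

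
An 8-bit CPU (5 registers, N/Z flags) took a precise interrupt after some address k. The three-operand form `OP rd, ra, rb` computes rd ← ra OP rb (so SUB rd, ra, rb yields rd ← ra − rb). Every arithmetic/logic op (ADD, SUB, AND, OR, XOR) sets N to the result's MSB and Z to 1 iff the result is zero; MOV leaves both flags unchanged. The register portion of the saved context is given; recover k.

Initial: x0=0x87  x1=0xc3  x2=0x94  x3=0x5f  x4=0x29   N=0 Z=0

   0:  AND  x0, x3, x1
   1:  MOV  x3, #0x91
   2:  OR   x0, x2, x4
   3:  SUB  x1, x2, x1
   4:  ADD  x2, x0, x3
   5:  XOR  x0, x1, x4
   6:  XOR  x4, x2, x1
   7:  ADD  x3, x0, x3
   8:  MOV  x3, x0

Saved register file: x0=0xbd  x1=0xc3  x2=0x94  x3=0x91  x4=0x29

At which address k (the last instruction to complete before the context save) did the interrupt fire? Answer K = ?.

K = 2

after  0: x0=0x43 x1=0xc3 x2=0x94 x3=0x5f x4=0x29  N=0 Z=0
after  1: x0=0x43 x1=0xc3 x2=0x94 x3=0x91 x4=0x29  N=0 Z=0
after  2: x0=0xbd x1=0xc3 x2=0x94 x3=0x91 x4=0x29  N=1 Z=0
-- IRQ taken; context saved, return-PC = 3 --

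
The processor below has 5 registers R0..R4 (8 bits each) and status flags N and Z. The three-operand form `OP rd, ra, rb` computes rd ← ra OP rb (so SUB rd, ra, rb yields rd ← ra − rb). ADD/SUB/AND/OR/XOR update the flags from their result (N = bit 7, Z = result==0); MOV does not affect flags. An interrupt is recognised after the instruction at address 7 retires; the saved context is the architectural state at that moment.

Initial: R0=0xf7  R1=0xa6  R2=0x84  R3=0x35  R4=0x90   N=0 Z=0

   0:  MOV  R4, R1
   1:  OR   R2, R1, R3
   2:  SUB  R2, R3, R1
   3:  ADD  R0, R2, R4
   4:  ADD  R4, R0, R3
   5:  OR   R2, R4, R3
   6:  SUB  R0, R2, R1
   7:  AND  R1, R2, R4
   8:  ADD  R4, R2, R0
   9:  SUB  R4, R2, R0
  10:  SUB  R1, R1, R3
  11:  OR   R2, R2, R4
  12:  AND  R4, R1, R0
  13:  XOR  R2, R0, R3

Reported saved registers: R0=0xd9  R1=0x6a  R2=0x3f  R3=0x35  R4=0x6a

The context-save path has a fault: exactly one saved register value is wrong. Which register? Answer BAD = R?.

BAD = R2

after  0: R0=0xf7 R1=0xa6 R2=0x84 R3=0x35 R4=0xa6  N=0 Z=0
after  1: R0=0xf7 R1=0xa6 R2=0xb7 R3=0x35 R4=0xa6  N=1 Z=0
after  2: R0=0xf7 R1=0xa6 R2=0x8f R3=0x35 R4=0xa6  N=1 Z=0
after  3: R0=0x35 R1=0xa6 R2=0x8f R3=0x35 R4=0xa6  N=0 Z=0
after  4: R0=0x35 R1=0xa6 R2=0x8f R3=0x35 R4=0x6a  N=0 Z=0
after  5: R0=0x35 R1=0xa6 R2=0x7f R3=0x35 R4=0x6a  N=0 Z=0
after  6: R0=0xd9 R1=0xa6 R2=0x7f R3=0x35 R4=0x6a  N=1 Z=0
after  7: R0=0xd9 R1=0x6a R2=0x7f R3=0x35 R4=0x6a  N=0 Z=0
-- IRQ taken; context saved, return-PC = 8 --
mismatch: R2: reported 0x3f vs actual 0x7f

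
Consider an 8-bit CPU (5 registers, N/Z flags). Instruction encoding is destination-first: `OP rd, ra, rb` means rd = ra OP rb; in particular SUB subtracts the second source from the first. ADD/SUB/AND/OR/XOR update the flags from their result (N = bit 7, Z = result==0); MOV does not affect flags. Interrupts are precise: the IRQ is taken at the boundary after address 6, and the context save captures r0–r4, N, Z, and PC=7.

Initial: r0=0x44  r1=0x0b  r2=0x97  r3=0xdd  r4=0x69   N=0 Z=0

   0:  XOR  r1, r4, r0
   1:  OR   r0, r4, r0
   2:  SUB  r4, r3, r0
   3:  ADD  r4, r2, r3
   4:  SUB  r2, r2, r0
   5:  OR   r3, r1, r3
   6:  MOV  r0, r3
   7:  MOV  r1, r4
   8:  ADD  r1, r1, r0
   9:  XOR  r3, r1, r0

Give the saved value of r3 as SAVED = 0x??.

SAVED = 0xfd

after  0: r0=0x44 r1=0x2d r2=0x97 r3=0xdd r4=0x69  N=0 Z=0
after  1: r0=0x6d r1=0x2d r2=0x97 r3=0xdd r4=0x69  N=0 Z=0
after  2: r0=0x6d r1=0x2d r2=0x97 r3=0xdd r4=0x70  N=0 Z=0
after  3: r0=0x6d r1=0x2d r2=0x97 r3=0xdd r4=0x74  N=0 Z=0
after  4: r0=0x6d r1=0x2d r2=0x2a r3=0xdd r4=0x74  N=0 Z=0
after  5: r0=0x6d r1=0x2d r2=0x2a r3=0xfd r4=0x74  N=1 Z=0
after  6: r0=0xfd r1=0x2d r2=0x2a r3=0xfd r4=0x74  N=1 Z=0
-- IRQ taken; context saved, return-PC = 7 --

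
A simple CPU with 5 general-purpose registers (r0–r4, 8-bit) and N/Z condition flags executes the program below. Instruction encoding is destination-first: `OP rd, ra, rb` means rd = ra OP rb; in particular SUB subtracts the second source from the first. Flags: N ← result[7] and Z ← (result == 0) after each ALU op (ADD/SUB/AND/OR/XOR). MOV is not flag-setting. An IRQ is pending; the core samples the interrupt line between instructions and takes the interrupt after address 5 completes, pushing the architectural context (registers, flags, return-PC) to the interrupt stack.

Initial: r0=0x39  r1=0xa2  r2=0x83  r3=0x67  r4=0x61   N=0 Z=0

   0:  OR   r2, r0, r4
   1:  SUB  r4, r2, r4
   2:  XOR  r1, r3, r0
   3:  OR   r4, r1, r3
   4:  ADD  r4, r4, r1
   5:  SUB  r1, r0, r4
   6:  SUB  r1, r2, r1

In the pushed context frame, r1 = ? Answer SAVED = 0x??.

SAVED = 0x5c

after  0: r0=0x39 r1=0xa2 r2=0x79 r3=0x67 r4=0x61  N=0 Z=0
after  1: r0=0x39 r1=0xa2 r2=0x79 r3=0x67 r4=0x18  N=0 Z=0
after  2: r0=0x39 r1=0x5e r2=0x79 r3=0x67 r4=0x18  N=0 Z=0
after  3: r0=0x39 r1=0x5e r2=0x79 r3=0x67 r4=0x7f  N=0 Z=0
after  4: r0=0x39 r1=0x5e r2=0x79 r3=0x67 r4=0xdd  N=1 Z=0
after  5: r0=0x39 r1=0x5c r2=0x79 r3=0x67 r4=0xdd  N=0 Z=0
-- IRQ taken; context saved, return-PC = 6 --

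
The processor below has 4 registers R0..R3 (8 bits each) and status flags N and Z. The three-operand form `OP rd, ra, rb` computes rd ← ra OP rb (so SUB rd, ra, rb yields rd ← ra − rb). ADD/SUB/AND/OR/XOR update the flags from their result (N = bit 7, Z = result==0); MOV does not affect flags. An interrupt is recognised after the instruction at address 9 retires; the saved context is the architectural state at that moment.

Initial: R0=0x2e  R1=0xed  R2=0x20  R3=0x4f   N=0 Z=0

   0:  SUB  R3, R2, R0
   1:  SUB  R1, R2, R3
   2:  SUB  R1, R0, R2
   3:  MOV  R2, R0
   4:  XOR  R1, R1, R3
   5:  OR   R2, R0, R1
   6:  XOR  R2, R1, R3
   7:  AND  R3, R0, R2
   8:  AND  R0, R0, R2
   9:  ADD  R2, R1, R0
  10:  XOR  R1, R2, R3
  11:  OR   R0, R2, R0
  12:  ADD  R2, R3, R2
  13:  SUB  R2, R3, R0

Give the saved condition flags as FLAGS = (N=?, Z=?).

FLAGS = (N=0, Z=0)

after  0: R0=0x2e R1=0xed R2=0x20 R3=0xf2  N=1 Z=0
after  1: R0=0x2e R1=0x2e R2=0x20 R3=0xf2  N=0 Z=0
after  2: R0=0x2e R1=0x0e R2=0x20 R3=0xf2  N=0 Z=0
after  3: R0=0x2e R1=0x0e R2=0x2e R3=0xf2  N=0 Z=0
after  4: R0=0x2e R1=0xfc R2=0x2e R3=0xf2  N=1 Z=0
after  5: R0=0x2e R1=0xfc R2=0xfe R3=0xf2  N=1 Z=0
after  6: R0=0x2e R1=0xfc R2=0x0e R3=0xf2  N=0 Z=0
after  7: R0=0x2e R1=0xfc R2=0x0e R3=0x0e  N=0 Z=0
after  8: R0=0x0e R1=0xfc R2=0x0e R3=0x0e  N=0 Z=0
after  9: R0=0x0e R1=0xfc R2=0x0a R3=0x0e  N=0 Z=0
-- IRQ taken; context saved, return-PC = 10 --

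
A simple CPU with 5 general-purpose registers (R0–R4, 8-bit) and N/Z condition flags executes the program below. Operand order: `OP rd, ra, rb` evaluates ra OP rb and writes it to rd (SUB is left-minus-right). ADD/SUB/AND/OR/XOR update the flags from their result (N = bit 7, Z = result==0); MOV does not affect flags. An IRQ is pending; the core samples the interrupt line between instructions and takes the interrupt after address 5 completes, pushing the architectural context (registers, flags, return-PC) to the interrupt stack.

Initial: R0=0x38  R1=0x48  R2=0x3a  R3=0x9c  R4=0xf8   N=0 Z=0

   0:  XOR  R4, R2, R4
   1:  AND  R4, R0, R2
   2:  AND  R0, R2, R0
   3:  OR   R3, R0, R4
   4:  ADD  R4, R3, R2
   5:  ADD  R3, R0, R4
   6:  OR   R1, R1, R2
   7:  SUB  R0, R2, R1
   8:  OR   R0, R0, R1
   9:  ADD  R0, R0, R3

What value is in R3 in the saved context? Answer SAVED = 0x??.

after  0: R0=0x38 R1=0x48 R2=0x3a R3=0x9c R4=0xc2  N=1 Z=0
after  1: R0=0x38 R1=0x48 R2=0x3a R3=0x9c R4=0x38  N=0 Z=0
after  2: R0=0x38 R1=0x48 R2=0x3a R3=0x9c R4=0x38  N=0 Z=0
after  3: R0=0x38 R1=0x48 R2=0x3a R3=0x38 R4=0x38  N=0 Z=0
after  4: R0=0x38 R1=0x48 R2=0x3a R3=0x38 R4=0x72  N=0 Z=0
after  5: R0=0x38 R1=0x48 R2=0x3a R3=0xaa R4=0x72  N=1 Z=0
-- IRQ taken; context saved, return-PC = 6 --

SAVED = 0xaa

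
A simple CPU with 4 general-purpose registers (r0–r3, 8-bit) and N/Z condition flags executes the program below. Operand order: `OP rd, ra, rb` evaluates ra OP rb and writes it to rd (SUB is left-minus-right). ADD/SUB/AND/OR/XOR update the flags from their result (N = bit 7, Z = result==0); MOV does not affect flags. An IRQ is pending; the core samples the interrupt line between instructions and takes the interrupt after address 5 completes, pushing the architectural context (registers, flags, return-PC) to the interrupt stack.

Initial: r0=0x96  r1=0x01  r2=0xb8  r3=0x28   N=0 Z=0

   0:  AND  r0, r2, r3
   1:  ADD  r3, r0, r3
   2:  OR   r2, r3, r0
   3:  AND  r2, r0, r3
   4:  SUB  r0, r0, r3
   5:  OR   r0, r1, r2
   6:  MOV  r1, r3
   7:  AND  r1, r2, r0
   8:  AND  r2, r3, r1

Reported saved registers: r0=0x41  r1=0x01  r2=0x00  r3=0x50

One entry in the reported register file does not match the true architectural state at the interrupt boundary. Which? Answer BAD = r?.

BAD = r0

after  0: r0=0x28 r1=0x01 r2=0xb8 r3=0x28  N=0 Z=0
after  1: r0=0x28 r1=0x01 r2=0xb8 r3=0x50  N=0 Z=0
after  2: r0=0x28 r1=0x01 r2=0x78 r3=0x50  N=0 Z=0
after  3: r0=0x28 r1=0x01 r2=0x00 r3=0x50  N=0 Z=1
after  4: r0=0xd8 r1=0x01 r2=0x00 r3=0x50  N=1 Z=0
after  5: r0=0x01 r1=0x01 r2=0x00 r3=0x50  N=0 Z=0
-- IRQ taken; context saved, return-PC = 6 --
mismatch: r0: reported 0x41 vs actual 0x01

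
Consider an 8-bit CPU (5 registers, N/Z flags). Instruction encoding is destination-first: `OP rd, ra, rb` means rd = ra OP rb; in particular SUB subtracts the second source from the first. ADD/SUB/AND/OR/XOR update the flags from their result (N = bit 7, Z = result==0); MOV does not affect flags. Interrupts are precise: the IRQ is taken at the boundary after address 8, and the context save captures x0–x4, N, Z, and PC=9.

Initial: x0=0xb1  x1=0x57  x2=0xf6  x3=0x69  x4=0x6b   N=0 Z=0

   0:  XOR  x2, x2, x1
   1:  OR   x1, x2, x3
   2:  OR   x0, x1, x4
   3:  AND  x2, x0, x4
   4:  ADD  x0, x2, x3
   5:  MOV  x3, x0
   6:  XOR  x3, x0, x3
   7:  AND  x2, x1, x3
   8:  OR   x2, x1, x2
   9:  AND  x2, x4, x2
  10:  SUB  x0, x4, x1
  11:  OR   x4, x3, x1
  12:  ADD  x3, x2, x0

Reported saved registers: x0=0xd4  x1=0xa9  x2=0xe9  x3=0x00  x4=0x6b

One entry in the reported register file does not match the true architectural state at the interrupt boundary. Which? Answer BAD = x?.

BAD = x1

after  0: x0=0xb1 x1=0x57 x2=0xa1 x3=0x69 x4=0x6b  N=1 Z=0
after  1: x0=0xb1 x1=0xe9 x2=0xa1 x3=0x69 x4=0x6b  N=1 Z=0
after  2: x0=0xeb x1=0xe9 x2=0xa1 x3=0x69 x4=0x6b  N=1 Z=0
after  3: x0=0xeb x1=0xe9 x2=0x6b x3=0x69 x4=0x6b  N=0 Z=0
after  4: x0=0xd4 x1=0xe9 x2=0x6b x3=0x69 x4=0x6b  N=1 Z=0
after  5: x0=0xd4 x1=0xe9 x2=0x6b x3=0xd4 x4=0x6b  N=1 Z=0
after  6: x0=0xd4 x1=0xe9 x2=0x6b x3=0x00 x4=0x6b  N=0 Z=1
after  7: x0=0xd4 x1=0xe9 x2=0x00 x3=0x00 x4=0x6b  N=0 Z=1
after  8: x0=0xd4 x1=0xe9 x2=0xe9 x3=0x00 x4=0x6b  N=1 Z=0
-- IRQ taken; context saved, return-PC = 9 --
mismatch: x1: reported 0xa9 vs actual 0xe9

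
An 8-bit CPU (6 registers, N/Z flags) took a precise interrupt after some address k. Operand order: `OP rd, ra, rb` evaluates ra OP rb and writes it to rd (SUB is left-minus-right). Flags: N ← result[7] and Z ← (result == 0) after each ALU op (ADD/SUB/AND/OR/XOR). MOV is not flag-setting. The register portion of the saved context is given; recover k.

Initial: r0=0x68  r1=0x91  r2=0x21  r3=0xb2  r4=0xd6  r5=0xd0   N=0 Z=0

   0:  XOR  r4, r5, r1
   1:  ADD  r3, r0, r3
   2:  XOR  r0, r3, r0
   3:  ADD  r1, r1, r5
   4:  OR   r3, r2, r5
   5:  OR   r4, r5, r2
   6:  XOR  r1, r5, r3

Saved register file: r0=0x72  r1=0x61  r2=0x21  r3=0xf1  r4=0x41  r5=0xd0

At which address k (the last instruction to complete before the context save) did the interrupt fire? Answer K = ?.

after  0: r0=0x68 r1=0x91 r2=0x21 r3=0xb2 r4=0x41 r5=0xd0  N=0 Z=0
after  1: r0=0x68 r1=0x91 r2=0x21 r3=0x1a r4=0x41 r5=0xd0  N=0 Z=0
after  2: r0=0x72 r1=0x91 r2=0x21 r3=0x1a r4=0x41 r5=0xd0  N=0 Z=0
after  3: r0=0x72 r1=0x61 r2=0x21 r3=0x1a r4=0x41 r5=0xd0  N=0 Z=0
after  4: r0=0x72 r1=0x61 r2=0x21 r3=0xf1 r4=0x41 r5=0xd0  N=1 Z=0
-- IRQ taken; context saved, return-PC = 5 --

K = 4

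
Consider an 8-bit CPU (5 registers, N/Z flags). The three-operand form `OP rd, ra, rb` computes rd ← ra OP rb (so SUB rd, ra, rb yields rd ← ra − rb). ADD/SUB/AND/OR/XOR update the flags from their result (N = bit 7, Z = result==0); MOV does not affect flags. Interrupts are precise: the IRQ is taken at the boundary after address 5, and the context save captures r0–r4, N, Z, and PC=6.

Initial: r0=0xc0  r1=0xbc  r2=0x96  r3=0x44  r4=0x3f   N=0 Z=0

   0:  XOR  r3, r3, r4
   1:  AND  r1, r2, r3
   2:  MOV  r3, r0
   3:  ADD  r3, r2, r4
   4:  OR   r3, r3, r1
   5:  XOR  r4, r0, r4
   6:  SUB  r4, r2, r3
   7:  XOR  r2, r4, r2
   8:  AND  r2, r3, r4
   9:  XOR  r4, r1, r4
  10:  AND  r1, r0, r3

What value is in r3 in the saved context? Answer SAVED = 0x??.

SAVED = 0xd7

after  0: r0=0xc0 r1=0xbc r2=0x96 r3=0x7b r4=0x3f  N=0 Z=0
after  1: r0=0xc0 r1=0x12 r2=0x96 r3=0x7b r4=0x3f  N=0 Z=0
after  2: r0=0xc0 r1=0x12 r2=0x96 r3=0xc0 r4=0x3f  N=0 Z=0
after  3: r0=0xc0 r1=0x12 r2=0x96 r3=0xd5 r4=0x3f  N=1 Z=0
after  4: r0=0xc0 r1=0x12 r2=0x96 r3=0xd7 r4=0x3f  N=1 Z=0
after  5: r0=0xc0 r1=0x12 r2=0x96 r3=0xd7 r4=0xff  N=1 Z=0
-- IRQ taken; context saved, return-PC = 6 --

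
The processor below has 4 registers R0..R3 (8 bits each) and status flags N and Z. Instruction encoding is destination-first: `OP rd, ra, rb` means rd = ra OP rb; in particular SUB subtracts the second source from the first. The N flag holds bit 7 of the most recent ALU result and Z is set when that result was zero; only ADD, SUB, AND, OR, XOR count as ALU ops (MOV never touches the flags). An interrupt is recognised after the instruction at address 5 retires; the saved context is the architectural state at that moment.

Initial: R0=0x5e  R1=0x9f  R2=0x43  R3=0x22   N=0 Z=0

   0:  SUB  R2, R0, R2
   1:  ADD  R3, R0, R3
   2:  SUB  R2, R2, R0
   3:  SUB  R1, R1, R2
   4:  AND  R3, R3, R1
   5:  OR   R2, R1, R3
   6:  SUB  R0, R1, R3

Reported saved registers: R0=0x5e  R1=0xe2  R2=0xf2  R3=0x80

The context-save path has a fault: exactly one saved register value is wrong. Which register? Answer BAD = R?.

after  0: R0=0x5e R1=0x9f R2=0x1b R3=0x22  N=0 Z=0
after  1: R0=0x5e R1=0x9f R2=0x1b R3=0x80  N=1 Z=0
after  2: R0=0x5e R1=0x9f R2=0xbd R3=0x80  N=1 Z=0
after  3: R0=0x5e R1=0xe2 R2=0xbd R3=0x80  N=1 Z=0
after  4: R0=0x5e R1=0xe2 R2=0xbd R3=0x80  N=1 Z=0
after  5: R0=0x5e R1=0xe2 R2=0xe2 R3=0x80  N=1 Z=0
-- IRQ taken; context saved, return-PC = 6 --
mismatch: R2: reported 0xf2 vs actual 0xe2

BAD = R2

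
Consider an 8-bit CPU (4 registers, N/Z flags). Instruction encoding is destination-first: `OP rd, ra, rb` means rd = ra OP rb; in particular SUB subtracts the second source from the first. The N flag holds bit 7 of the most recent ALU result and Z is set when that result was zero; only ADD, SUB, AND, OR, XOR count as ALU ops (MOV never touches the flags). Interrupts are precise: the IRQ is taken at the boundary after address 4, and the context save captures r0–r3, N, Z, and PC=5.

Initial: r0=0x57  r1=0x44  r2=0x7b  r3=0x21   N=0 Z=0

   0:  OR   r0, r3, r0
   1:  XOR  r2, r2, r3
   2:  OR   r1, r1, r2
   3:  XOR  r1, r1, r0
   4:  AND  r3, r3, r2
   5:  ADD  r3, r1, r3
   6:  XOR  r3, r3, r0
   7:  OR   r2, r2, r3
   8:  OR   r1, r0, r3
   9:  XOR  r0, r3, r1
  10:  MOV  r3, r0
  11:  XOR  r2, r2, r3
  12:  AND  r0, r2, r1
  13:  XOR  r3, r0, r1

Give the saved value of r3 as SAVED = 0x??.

SAVED = 0x00

after  0: r0=0x77 r1=0x44 r2=0x7b r3=0x21  N=0 Z=0
after  1: r0=0x77 r1=0x44 r2=0x5a r3=0x21  N=0 Z=0
after  2: r0=0x77 r1=0x5e r2=0x5a r3=0x21  N=0 Z=0
after  3: r0=0x77 r1=0x29 r2=0x5a r3=0x21  N=0 Z=0
after  4: r0=0x77 r1=0x29 r2=0x5a r3=0x00  N=0 Z=1
-- IRQ taken; context saved, return-PC = 5 --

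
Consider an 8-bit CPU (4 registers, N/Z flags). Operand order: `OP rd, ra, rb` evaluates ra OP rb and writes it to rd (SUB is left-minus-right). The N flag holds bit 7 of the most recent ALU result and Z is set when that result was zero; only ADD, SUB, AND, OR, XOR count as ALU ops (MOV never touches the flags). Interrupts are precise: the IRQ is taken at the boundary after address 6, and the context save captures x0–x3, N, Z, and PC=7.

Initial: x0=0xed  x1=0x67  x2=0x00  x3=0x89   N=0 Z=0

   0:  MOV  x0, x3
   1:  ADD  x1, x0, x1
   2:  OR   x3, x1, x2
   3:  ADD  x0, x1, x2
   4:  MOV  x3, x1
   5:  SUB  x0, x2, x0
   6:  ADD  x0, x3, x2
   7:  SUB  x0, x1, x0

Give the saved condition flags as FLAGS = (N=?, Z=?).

after  0: x0=0x89 x1=0x67 x2=0x00 x3=0x89  N=0 Z=0
after  1: x0=0x89 x1=0xf0 x2=0x00 x3=0x89  N=1 Z=0
after  2: x0=0x89 x1=0xf0 x2=0x00 x3=0xf0  N=1 Z=0
after  3: x0=0xf0 x1=0xf0 x2=0x00 x3=0xf0  N=1 Z=0
after  4: x0=0xf0 x1=0xf0 x2=0x00 x3=0xf0  N=1 Z=0
after  5: x0=0x10 x1=0xf0 x2=0x00 x3=0xf0  N=0 Z=0
after  6: x0=0xf0 x1=0xf0 x2=0x00 x3=0xf0  N=1 Z=0
-- IRQ taken; context saved, return-PC = 7 --

FLAGS = (N=1, Z=0)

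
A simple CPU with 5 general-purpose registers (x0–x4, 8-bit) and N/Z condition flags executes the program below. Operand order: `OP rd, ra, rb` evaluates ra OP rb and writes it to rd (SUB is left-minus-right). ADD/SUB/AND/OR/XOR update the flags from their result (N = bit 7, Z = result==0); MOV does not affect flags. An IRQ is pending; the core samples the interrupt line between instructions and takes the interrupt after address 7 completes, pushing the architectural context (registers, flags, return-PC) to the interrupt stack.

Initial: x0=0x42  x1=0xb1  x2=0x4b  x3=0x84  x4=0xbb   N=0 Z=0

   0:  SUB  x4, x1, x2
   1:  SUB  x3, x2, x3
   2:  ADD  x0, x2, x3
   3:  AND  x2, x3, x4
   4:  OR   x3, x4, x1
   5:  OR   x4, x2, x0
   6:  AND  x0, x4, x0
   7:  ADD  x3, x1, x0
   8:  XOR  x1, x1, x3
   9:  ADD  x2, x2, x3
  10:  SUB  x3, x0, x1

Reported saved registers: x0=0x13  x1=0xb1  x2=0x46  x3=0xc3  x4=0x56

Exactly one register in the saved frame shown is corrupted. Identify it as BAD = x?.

BAD = x0

after  0: x0=0x42 x1=0xb1 x2=0x4b x3=0x84 x4=0x66  N=0 Z=0
after  1: x0=0x42 x1=0xb1 x2=0x4b x3=0xc7 x4=0x66  N=1 Z=0
after  2: x0=0x12 x1=0xb1 x2=0x4b x3=0xc7 x4=0x66  N=0 Z=0
after  3: x0=0x12 x1=0xb1 x2=0x46 x3=0xc7 x4=0x66  N=0 Z=0
after  4: x0=0x12 x1=0xb1 x2=0x46 x3=0xf7 x4=0x66  N=1 Z=0
after  5: x0=0x12 x1=0xb1 x2=0x46 x3=0xf7 x4=0x56  N=0 Z=0
after  6: x0=0x12 x1=0xb1 x2=0x46 x3=0xf7 x4=0x56  N=0 Z=0
after  7: x0=0x12 x1=0xb1 x2=0x46 x3=0xc3 x4=0x56  N=1 Z=0
-- IRQ taken; context saved, return-PC = 8 --
mismatch: x0: reported 0x13 vs actual 0x12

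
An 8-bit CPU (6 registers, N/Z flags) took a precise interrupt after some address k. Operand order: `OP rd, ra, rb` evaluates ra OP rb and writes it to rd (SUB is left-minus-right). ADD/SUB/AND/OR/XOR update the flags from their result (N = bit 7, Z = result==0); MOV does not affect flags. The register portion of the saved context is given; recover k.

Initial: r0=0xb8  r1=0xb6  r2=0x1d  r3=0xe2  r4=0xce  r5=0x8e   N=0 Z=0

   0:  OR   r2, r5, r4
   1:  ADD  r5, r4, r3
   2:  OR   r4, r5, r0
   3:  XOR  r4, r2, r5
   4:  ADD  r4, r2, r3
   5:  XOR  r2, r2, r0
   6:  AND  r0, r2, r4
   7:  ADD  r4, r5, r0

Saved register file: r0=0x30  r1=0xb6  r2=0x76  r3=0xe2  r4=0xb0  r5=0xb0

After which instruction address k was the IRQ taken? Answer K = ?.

K = 6

after  0: r0=0xb8 r1=0xb6 r2=0xce r3=0xe2 r4=0xce r5=0x8e  N=1 Z=0
after  1: r0=0xb8 r1=0xb6 r2=0xce r3=0xe2 r4=0xce r5=0xb0  N=1 Z=0
after  2: r0=0xb8 r1=0xb6 r2=0xce r3=0xe2 r4=0xb8 r5=0xb0  N=1 Z=0
after  3: r0=0xb8 r1=0xb6 r2=0xce r3=0xe2 r4=0x7e r5=0xb0  N=0 Z=0
after  4: r0=0xb8 r1=0xb6 r2=0xce r3=0xe2 r4=0xb0 r5=0xb0  N=1 Z=0
after  5: r0=0xb8 r1=0xb6 r2=0x76 r3=0xe2 r4=0xb0 r5=0xb0  N=0 Z=0
after  6: r0=0x30 r1=0xb6 r2=0x76 r3=0xe2 r4=0xb0 r5=0xb0  N=0 Z=0
-- IRQ taken; context saved, return-PC = 7 --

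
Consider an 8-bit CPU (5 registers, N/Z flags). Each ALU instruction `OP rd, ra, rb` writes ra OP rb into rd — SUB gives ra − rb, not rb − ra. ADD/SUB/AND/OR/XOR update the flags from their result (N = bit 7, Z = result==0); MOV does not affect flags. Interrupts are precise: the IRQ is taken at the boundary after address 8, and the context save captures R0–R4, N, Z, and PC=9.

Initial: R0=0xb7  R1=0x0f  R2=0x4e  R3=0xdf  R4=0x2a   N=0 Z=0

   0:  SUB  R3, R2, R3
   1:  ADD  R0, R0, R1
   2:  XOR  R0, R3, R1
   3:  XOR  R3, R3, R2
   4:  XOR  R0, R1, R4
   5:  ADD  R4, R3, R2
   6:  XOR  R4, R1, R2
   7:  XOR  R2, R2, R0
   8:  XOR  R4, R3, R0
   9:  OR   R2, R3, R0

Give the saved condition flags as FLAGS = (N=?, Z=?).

after  0: R0=0xb7 R1=0x0f R2=0x4e R3=0x6f R4=0x2a  N=0 Z=0
after  1: R0=0xc6 R1=0x0f R2=0x4e R3=0x6f R4=0x2a  N=1 Z=0
after  2: R0=0x60 R1=0x0f R2=0x4e R3=0x6f R4=0x2a  N=0 Z=0
after  3: R0=0x60 R1=0x0f R2=0x4e R3=0x21 R4=0x2a  N=0 Z=0
after  4: R0=0x25 R1=0x0f R2=0x4e R3=0x21 R4=0x2a  N=0 Z=0
after  5: R0=0x25 R1=0x0f R2=0x4e R3=0x21 R4=0x6f  N=0 Z=0
after  6: R0=0x25 R1=0x0f R2=0x4e R3=0x21 R4=0x41  N=0 Z=0
after  7: R0=0x25 R1=0x0f R2=0x6b R3=0x21 R4=0x41  N=0 Z=0
after  8: R0=0x25 R1=0x0f R2=0x6b R3=0x21 R4=0x04  N=0 Z=0
-- IRQ taken; context saved, return-PC = 9 --

FLAGS = (N=0, Z=0)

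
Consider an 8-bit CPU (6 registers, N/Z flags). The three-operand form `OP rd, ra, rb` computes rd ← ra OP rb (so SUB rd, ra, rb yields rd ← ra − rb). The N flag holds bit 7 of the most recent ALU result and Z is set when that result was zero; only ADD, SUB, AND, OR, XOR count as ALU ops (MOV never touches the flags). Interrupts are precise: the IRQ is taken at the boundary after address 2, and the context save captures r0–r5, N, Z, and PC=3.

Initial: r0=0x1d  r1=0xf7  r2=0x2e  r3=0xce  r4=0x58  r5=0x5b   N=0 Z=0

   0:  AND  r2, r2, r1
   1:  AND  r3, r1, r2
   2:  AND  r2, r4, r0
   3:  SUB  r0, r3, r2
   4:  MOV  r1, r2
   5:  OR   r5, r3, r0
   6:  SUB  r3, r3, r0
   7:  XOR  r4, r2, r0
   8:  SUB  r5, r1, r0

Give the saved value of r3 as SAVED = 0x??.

SAVED = 0x26

after  0: r0=0x1d r1=0xf7 r2=0x26 r3=0xce r4=0x58 r5=0x5b  N=0 Z=0
after  1: r0=0x1d r1=0xf7 r2=0x26 r3=0x26 r4=0x58 r5=0x5b  N=0 Z=0
after  2: r0=0x1d r1=0xf7 r2=0x18 r3=0x26 r4=0x58 r5=0x5b  N=0 Z=0
-- IRQ taken; context saved, return-PC = 3 --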